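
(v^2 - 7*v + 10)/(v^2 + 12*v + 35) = (v^2 - 7*v + 10)/(v^2 + 12*v + 35)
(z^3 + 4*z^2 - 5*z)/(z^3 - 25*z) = (z - 1)/(z - 5)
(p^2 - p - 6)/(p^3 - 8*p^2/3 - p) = 3*(p + 2)/(p*(3*p + 1))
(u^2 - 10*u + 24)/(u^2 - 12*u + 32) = (u - 6)/(u - 8)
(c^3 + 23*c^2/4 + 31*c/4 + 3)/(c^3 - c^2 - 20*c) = (4*c^2 + 7*c + 3)/(4*c*(c - 5))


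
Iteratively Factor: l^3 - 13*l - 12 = (l - 4)*(l^2 + 4*l + 3) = (l - 4)*(l + 3)*(l + 1)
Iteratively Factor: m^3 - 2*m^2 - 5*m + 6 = (m - 1)*(m^2 - m - 6) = (m - 1)*(m + 2)*(m - 3)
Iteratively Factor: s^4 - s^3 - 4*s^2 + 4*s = (s - 1)*(s^3 - 4*s) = (s - 1)*(s + 2)*(s^2 - 2*s) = s*(s - 1)*(s + 2)*(s - 2)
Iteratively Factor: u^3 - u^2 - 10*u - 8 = (u + 1)*(u^2 - 2*u - 8) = (u + 1)*(u + 2)*(u - 4)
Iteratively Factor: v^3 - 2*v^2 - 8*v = (v - 4)*(v^2 + 2*v) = v*(v - 4)*(v + 2)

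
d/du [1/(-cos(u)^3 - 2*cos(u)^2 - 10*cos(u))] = (3*sin(u)^2 - 4*cos(u) - 13)*sin(u)/((cos(u)^2 + 2*cos(u) + 10)^2*cos(u)^2)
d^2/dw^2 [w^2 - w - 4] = 2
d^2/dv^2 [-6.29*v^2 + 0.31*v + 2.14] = -12.5800000000000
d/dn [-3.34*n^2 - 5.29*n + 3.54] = -6.68*n - 5.29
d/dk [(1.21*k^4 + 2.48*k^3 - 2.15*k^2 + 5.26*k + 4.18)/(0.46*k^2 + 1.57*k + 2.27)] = (1.1132*k^5 + 6.8399*k^4 + 18.774*k^3 + 11.0937*k^2 - 13.6066*k + 5.3776)/(0.2116*k^4 + 1.4444*k^3 + 4.5533*k^2 + 7.1278*k + 5.1529)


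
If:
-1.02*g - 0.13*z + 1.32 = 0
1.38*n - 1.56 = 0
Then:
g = 1.29411764705882 - 0.127450980392157*z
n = 1.13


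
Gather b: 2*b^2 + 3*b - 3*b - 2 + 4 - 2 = 2*b^2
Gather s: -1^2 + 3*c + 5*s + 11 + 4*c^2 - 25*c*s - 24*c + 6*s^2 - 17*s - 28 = 4*c^2 - 21*c + 6*s^2 + s*(-25*c - 12) - 18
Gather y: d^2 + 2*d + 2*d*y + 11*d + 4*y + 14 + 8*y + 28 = d^2 + 13*d + y*(2*d + 12) + 42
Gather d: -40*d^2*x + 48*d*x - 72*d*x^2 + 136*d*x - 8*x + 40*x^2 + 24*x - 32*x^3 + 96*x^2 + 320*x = -40*d^2*x + d*(-72*x^2 + 184*x) - 32*x^3 + 136*x^2 + 336*x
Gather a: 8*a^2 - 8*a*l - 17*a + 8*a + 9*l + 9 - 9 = 8*a^2 + a*(-8*l - 9) + 9*l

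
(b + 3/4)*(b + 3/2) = b^2 + 9*b/4 + 9/8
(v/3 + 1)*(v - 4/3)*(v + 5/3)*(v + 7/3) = v^4/3 + 17*v^3/9 + 59*v^2/27 - 257*v/81 - 140/27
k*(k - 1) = k^2 - k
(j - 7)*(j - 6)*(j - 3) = j^3 - 16*j^2 + 81*j - 126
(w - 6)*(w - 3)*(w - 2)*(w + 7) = w^4 - 4*w^3 - 41*w^2 + 216*w - 252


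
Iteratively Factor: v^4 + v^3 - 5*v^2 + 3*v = (v)*(v^3 + v^2 - 5*v + 3) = v*(v + 3)*(v^2 - 2*v + 1) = v*(v - 1)*(v + 3)*(v - 1)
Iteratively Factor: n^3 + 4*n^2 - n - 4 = (n - 1)*(n^2 + 5*n + 4) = (n - 1)*(n + 4)*(n + 1)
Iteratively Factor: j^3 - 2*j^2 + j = (j - 1)*(j^2 - j) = (j - 1)^2*(j)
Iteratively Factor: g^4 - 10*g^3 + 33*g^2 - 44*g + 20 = (g - 2)*(g^3 - 8*g^2 + 17*g - 10) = (g - 2)^2*(g^2 - 6*g + 5) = (g - 2)^2*(g - 1)*(g - 5)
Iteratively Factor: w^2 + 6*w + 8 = (w + 4)*(w + 2)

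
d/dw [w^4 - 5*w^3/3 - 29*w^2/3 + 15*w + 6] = 4*w^3 - 5*w^2 - 58*w/3 + 15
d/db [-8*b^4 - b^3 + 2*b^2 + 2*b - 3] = -32*b^3 - 3*b^2 + 4*b + 2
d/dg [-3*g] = -3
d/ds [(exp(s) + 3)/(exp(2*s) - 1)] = (-2*(exp(s) + 3)*exp(s) + exp(2*s) - 1)*exp(s)/(1 - exp(2*s))^2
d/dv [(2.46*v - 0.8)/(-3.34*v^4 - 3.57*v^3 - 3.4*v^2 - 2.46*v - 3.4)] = (24.6492*v^4 + 6.8764*v^3 - 0.204000000000001*v^2 - 5.44*v - 10.332)/(11.1556*v^8 + 23.8476*v^7 + 35.4569*v^6 + 40.7088*v^5 + 51.8364*v^4 + 41.004*v^3 + 29.1716*v^2 + 16.728*v + 11.56)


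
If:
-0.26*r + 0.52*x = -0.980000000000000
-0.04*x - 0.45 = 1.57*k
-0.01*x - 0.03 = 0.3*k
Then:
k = -0.89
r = 51.28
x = 23.76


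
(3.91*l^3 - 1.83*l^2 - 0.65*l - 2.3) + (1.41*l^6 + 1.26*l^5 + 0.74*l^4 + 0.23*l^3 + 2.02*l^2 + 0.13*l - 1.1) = 1.41*l^6 + 1.26*l^5 + 0.74*l^4 + 4.14*l^3 + 0.19*l^2 - 0.52*l - 3.4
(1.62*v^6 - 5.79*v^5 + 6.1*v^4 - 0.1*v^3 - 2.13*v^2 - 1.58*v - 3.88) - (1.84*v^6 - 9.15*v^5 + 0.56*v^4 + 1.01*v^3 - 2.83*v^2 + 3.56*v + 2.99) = -0.22*v^6 + 3.36*v^5 + 5.54*v^4 - 1.11*v^3 + 0.7*v^2 - 5.14*v - 6.87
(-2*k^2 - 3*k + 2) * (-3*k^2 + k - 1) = 6*k^4 + 7*k^3 - 7*k^2 + 5*k - 2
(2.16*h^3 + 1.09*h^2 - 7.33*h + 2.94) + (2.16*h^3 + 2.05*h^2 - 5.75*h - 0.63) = 4.32*h^3 + 3.14*h^2 - 13.08*h + 2.31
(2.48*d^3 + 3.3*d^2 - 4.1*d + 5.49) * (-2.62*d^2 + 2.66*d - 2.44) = -6.4976*d^5 - 2.0492*d^4 + 13.4688*d^3 - 33.3418*d^2 + 24.6074*d - 13.3956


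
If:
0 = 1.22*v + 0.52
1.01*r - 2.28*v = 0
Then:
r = -0.96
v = -0.43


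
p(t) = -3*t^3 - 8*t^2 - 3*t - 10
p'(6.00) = -423.00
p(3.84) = -309.35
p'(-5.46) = -183.94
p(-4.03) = 68.52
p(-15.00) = 8360.00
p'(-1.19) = 3.30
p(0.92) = -21.87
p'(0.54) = -14.26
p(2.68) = -133.25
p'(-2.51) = -19.54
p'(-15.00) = -1788.00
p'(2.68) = -110.52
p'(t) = -9*t^2 - 16*t - 3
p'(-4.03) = -84.69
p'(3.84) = -197.15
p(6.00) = -964.00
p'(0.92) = -25.34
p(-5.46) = 256.20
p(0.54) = -14.43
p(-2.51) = -5.43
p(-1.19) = -12.70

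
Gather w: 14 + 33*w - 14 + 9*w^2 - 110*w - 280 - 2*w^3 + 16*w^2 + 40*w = -2*w^3 + 25*w^2 - 37*w - 280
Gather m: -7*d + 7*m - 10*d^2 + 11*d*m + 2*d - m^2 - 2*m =-10*d^2 - 5*d - m^2 + m*(11*d + 5)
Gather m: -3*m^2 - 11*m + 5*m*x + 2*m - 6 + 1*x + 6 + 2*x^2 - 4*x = -3*m^2 + m*(5*x - 9) + 2*x^2 - 3*x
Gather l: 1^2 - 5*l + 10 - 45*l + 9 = 20 - 50*l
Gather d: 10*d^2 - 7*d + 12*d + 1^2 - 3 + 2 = 10*d^2 + 5*d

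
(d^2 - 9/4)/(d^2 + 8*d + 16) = (d^2 - 9/4)/(d^2 + 8*d + 16)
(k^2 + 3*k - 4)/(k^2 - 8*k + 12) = (k^2 + 3*k - 4)/(k^2 - 8*k + 12)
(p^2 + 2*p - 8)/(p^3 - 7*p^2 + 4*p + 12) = (p + 4)/(p^2 - 5*p - 6)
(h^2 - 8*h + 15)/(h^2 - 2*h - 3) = (h - 5)/(h + 1)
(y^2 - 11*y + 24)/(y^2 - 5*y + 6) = (y - 8)/(y - 2)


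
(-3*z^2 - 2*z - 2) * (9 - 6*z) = 18*z^3 - 15*z^2 - 6*z - 18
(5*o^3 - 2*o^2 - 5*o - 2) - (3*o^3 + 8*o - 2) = 2*o^3 - 2*o^2 - 13*o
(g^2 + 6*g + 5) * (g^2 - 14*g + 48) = g^4 - 8*g^3 - 31*g^2 + 218*g + 240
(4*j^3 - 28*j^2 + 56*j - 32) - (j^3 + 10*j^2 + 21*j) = 3*j^3 - 38*j^2 + 35*j - 32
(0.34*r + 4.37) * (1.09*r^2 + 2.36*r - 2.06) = 0.3706*r^3 + 5.5657*r^2 + 9.6128*r - 9.0022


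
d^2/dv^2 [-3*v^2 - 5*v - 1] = -6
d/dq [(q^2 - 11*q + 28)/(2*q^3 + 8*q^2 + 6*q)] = (-q^4 + 22*q^3 - 37*q^2 - 224*q - 84)/(2*q^2*(q^4 + 8*q^3 + 22*q^2 + 24*q + 9))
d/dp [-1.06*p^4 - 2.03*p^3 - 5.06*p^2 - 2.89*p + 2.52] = -4.24*p^3 - 6.09*p^2 - 10.12*p - 2.89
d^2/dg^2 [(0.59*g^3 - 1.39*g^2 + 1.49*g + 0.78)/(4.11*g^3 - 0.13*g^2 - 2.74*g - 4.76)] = (-46.3295640000001*g^6 + 190.88073*g^5 + 197.923626*g^4 - 344.647366*g^3 + 348.503796*g^2 + 167.900496*g - 91.107952)/(69.426531*g^9 - 6.587919*g^8 - 138.644685*g^7 - 232.437493*g^6 + 107.689398*g^5 + 318.456288*g^4 + 248.624312*g^3 - 116.044992*g^2 - 186.245472*g - 107.850176)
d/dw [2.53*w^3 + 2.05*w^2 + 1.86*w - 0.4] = 7.59*w^2 + 4.1*w + 1.86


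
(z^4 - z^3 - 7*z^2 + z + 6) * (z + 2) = z^5 + z^4 - 9*z^3 - 13*z^2 + 8*z + 12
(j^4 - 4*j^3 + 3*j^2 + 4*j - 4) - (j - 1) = j^4 - 4*j^3 + 3*j^2 + 3*j - 3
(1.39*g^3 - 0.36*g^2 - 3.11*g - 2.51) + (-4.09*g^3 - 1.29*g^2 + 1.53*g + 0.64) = -2.7*g^3 - 1.65*g^2 - 1.58*g - 1.87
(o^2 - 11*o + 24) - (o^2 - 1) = 25 - 11*o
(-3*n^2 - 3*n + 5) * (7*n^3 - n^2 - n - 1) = -21*n^5 - 18*n^4 + 41*n^3 + n^2 - 2*n - 5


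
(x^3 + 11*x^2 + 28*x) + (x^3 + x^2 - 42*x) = 2*x^3 + 12*x^2 - 14*x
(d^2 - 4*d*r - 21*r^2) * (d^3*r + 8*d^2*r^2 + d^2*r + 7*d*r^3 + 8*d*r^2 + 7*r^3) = d^5*r + 4*d^4*r^2 + d^4*r - 46*d^3*r^3 + 4*d^3*r^2 - 196*d^2*r^4 - 46*d^2*r^3 - 147*d*r^5 - 196*d*r^4 - 147*r^5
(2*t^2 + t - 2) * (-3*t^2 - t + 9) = -6*t^4 - 5*t^3 + 23*t^2 + 11*t - 18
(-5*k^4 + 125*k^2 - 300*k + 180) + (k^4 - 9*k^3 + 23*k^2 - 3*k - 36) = -4*k^4 - 9*k^3 + 148*k^2 - 303*k + 144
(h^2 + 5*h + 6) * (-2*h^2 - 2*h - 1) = -2*h^4 - 12*h^3 - 23*h^2 - 17*h - 6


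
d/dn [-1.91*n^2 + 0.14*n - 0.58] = 0.14 - 3.82*n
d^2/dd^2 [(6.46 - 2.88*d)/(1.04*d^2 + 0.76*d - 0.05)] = (-(2.08*d + 0.76)*(2.88*d - 6.46)*(4.16*d + 1.52) + (17.9712*d - 9.0592)*(1.04*d^2 + 0.76*d - 0.05))/(1.04*d^2 + 0.76*d - 0.05)^3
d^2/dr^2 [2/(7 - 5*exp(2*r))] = (-200*exp(2*r) - 280)*exp(2*r)/(5*exp(2*r) - 7)^3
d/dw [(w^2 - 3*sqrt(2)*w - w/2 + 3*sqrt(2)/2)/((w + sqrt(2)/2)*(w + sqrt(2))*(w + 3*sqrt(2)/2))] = 2*(-2*w^4 + 2*w^3 + 12*sqrt(2)*w^3 - 6*sqrt(2)*w^2 + 47*w^2 - 36*w + 6*sqrt(2)*w - 18*sqrt(2) - 18)/(4*w^6 + 24*sqrt(2)*w^5 + 116*w^4 + 144*sqrt(2)*w^3 + 193*w^2 + 66*sqrt(2)*w + 18)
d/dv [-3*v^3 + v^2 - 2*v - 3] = -9*v^2 + 2*v - 2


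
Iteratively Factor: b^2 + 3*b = (b + 3)*(b)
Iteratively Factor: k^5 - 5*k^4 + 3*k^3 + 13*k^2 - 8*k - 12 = (k - 2)*(k^4 - 3*k^3 - 3*k^2 + 7*k + 6) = (k - 2)*(k + 1)*(k^3 - 4*k^2 + k + 6) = (k - 2)^2*(k + 1)*(k^2 - 2*k - 3) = (k - 2)^2*(k + 1)^2*(k - 3)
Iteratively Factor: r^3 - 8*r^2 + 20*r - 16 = (r - 2)*(r^2 - 6*r + 8) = (r - 4)*(r - 2)*(r - 2)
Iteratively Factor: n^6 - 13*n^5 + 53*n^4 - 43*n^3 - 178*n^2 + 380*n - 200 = (n - 5)*(n^5 - 8*n^4 + 13*n^3 + 22*n^2 - 68*n + 40) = (n - 5)*(n + 2)*(n^4 - 10*n^3 + 33*n^2 - 44*n + 20) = (n - 5)*(n - 1)*(n + 2)*(n^3 - 9*n^2 + 24*n - 20) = (n - 5)*(n - 2)*(n - 1)*(n + 2)*(n^2 - 7*n + 10) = (n - 5)*(n - 2)^2*(n - 1)*(n + 2)*(n - 5)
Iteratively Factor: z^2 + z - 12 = (z + 4)*(z - 3)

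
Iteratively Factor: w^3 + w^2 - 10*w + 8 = (w + 4)*(w^2 - 3*w + 2) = (w - 2)*(w + 4)*(w - 1)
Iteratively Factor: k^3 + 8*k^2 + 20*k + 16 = (k + 2)*(k^2 + 6*k + 8) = (k + 2)*(k + 4)*(k + 2)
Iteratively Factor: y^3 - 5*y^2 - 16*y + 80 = (y - 4)*(y^2 - y - 20) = (y - 4)*(y + 4)*(y - 5)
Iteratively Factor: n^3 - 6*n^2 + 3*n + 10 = (n - 2)*(n^2 - 4*n - 5) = (n - 5)*(n - 2)*(n + 1)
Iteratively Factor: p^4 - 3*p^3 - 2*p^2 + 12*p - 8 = (p - 1)*(p^3 - 2*p^2 - 4*p + 8) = (p - 2)*(p - 1)*(p^2 - 4) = (p - 2)^2*(p - 1)*(p + 2)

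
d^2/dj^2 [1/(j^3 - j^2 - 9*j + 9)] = 2*((1 - 3*j)*(j^3 - j^2 - 9*j + 9) + (-3*j^2 + 2*j + 9)^2)/(j^3 - j^2 - 9*j + 9)^3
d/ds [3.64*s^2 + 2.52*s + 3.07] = 7.28*s + 2.52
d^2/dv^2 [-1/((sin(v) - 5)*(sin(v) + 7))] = (4*sin(v)^4 + 6*sin(v)^3 + 138*sin(v)^2 + 58*sin(v) - 78)/((sin(v) - 5)^3*(sin(v) + 7)^3)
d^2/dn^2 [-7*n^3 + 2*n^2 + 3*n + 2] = 4 - 42*n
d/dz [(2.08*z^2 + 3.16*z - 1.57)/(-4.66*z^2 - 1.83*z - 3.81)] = (10.9192*z^2 - 30.482*z - 14.9127)/(21.7156*z^4 + 17.0556*z^3 + 38.8581*z^2 + 13.9446*z + 14.5161)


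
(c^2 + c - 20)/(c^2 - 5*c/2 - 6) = 2*(c + 5)/(2*c + 3)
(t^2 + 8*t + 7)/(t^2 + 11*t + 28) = (t + 1)/(t + 4)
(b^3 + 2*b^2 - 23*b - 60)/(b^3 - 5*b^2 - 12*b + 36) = (b^2 - b - 20)/(b^2 - 8*b + 12)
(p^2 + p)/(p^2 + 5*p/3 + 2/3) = 3*p/(3*p + 2)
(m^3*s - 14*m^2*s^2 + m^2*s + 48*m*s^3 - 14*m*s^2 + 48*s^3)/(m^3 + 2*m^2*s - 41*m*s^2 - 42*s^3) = s*(m^2 - 8*m*s + m - 8*s)/(m^2 + 8*m*s + 7*s^2)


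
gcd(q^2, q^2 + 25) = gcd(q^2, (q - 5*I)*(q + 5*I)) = 1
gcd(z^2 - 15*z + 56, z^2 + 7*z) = 1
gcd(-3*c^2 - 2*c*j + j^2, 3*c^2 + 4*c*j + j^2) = c + j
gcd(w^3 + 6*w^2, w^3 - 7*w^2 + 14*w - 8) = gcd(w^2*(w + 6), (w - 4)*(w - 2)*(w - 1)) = 1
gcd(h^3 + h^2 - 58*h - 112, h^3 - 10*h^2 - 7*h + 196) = 1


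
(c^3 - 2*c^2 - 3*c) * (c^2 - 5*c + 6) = c^5 - 7*c^4 + 13*c^3 + 3*c^2 - 18*c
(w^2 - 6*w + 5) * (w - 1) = w^3 - 7*w^2 + 11*w - 5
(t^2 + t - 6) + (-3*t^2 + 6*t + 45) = -2*t^2 + 7*t + 39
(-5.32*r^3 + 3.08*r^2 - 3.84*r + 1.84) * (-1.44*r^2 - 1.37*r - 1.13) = 7.6608*r^5 + 2.8532*r^4 + 7.3216*r^3 - 0.869199999999999*r^2 + 1.8184*r - 2.0792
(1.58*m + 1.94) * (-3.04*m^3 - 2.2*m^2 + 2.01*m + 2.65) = -4.8032*m^4 - 9.3736*m^3 - 1.0922*m^2 + 8.0864*m + 5.141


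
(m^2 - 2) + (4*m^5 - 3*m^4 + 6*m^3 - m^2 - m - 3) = 4*m^5 - 3*m^4 + 6*m^3 - m - 5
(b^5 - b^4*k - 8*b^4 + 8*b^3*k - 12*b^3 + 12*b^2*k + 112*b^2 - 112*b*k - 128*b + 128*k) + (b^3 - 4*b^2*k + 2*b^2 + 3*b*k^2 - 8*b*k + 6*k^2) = b^5 - b^4*k - 8*b^4 + 8*b^3*k - 11*b^3 + 8*b^2*k + 114*b^2 + 3*b*k^2 - 120*b*k - 128*b + 6*k^2 + 128*k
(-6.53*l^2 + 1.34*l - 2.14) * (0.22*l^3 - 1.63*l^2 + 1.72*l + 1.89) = -1.4366*l^5 + 10.9387*l^4 - 13.8866*l^3 - 6.5487*l^2 - 1.1482*l - 4.0446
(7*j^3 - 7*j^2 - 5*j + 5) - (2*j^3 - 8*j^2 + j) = 5*j^3 + j^2 - 6*j + 5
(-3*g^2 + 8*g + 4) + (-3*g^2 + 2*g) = -6*g^2 + 10*g + 4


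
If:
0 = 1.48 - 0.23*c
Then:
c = 6.43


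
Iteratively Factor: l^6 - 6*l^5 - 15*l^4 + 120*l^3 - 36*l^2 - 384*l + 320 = (l - 2)*(l^5 - 4*l^4 - 23*l^3 + 74*l^2 + 112*l - 160) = (l - 2)*(l + 2)*(l^4 - 6*l^3 - 11*l^2 + 96*l - 80) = (l - 2)*(l + 2)*(l + 4)*(l^3 - 10*l^2 + 29*l - 20) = (l - 4)*(l - 2)*(l + 2)*(l + 4)*(l^2 - 6*l + 5) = (l - 4)*(l - 2)*(l - 1)*(l + 2)*(l + 4)*(l - 5)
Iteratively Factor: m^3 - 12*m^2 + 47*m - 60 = (m - 4)*(m^2 - 8*m + 15) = (m - 4)*(m - 3)*(m - 5)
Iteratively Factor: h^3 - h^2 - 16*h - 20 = (h + 2)*(h^2 - 3*h - 10) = (h + 2)^2*(h - 5)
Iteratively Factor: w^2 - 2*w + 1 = (w - 1)*(w - 1)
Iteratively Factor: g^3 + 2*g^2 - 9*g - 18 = (g + 2)*(g^2 - 9) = (g - 3)*(g + 2)*(g + 3)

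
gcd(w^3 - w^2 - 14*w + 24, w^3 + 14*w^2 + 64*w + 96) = w + 4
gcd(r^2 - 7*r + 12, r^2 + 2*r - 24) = r - 4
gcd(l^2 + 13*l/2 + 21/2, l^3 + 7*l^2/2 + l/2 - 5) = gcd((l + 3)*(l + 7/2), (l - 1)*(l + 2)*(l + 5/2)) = 1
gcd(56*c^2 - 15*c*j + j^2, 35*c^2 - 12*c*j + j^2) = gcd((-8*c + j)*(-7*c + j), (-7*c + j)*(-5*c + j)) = 7*c - j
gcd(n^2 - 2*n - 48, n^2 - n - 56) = n - 8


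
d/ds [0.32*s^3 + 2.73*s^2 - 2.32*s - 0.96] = 0.96*s^2 + 5.46*s - 2.32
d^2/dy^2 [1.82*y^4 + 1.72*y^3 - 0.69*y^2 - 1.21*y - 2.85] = 21.84*y^2 + 10.32*y - 1.38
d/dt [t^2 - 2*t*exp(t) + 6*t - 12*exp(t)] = -2*t*exp(t) + 2*t - 14*exp(t) + 6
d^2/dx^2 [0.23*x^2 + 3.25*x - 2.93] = 0.460000000000000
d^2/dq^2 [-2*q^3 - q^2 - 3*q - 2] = -12*q - 2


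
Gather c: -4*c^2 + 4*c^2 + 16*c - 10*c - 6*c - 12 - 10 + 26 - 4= 0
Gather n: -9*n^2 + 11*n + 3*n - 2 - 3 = -9*n^2 + 14*n - 5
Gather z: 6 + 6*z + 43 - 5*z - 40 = z + 9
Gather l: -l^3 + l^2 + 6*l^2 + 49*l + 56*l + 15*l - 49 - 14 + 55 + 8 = -l^3 + 7*l^2 + 120*l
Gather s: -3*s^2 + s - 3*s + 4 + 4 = -3*s^2 - 2*s + 8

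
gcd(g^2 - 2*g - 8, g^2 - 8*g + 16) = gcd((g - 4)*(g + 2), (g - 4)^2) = g - 4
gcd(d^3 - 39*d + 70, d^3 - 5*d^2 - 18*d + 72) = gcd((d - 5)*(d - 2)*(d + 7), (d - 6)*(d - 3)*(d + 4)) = 1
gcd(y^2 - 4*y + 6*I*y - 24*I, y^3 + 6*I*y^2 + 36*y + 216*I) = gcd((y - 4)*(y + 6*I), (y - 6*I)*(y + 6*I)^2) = y + 6*I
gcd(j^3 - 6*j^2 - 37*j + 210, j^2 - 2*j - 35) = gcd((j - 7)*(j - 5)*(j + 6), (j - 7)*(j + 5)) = j - 7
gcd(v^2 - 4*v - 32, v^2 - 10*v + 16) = v - 8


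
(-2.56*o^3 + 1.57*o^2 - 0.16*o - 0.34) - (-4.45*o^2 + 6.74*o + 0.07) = -2.56*o^3 + 6.02*o^2 - 6.9*o - 0.41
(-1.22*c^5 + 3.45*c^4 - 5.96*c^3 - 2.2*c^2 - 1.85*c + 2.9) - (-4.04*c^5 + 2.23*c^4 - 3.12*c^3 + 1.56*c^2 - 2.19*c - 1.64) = 2.82*c^5 + 1.22*c^4 - 2.84*c^3 - 3.76*c^2 + 0.34*c + 4.54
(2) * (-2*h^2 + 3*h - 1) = -4*h^2 + 6*h - 2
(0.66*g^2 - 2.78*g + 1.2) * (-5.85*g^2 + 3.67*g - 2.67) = -3.861*g^4 + 18.6852*g^3 - 18.9848*g^2 + 11.8266*g - 3.204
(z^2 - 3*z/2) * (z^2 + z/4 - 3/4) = z^4 - 5*z^3/4 - 9*z^2/8 + 9*z/8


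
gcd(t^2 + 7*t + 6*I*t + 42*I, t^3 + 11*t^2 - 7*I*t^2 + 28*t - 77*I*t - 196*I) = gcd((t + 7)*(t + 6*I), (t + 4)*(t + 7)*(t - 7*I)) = t + 7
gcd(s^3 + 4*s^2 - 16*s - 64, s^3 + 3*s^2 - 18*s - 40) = s - 4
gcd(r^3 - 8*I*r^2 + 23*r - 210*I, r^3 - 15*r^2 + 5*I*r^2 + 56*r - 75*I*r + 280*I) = r + 5*I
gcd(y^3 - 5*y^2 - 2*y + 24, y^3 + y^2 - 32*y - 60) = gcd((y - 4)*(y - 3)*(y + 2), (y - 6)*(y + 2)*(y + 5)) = y + 2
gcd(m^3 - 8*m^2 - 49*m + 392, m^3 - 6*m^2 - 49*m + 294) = m^2 - 49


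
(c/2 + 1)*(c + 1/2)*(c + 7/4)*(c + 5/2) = c^4/2 + 27*c^3/8 + 8*c^2 + 243*c/32 + 35/16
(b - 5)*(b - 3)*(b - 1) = b^3 - 9*b^2 + 23*b - 15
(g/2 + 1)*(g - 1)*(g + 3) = g^3/2 + 2*g^2 + g/2 - 3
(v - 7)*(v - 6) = v^2 - 13*v + 42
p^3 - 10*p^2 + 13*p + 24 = (p - 8)*(p - 3)*(p + 1)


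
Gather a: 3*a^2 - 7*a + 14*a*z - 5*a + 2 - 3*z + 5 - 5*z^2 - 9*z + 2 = 3*a^2 + a*(14*z - 12) - 5*z^2 - 12*z + 9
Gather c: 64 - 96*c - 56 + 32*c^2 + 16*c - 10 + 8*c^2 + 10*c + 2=40*c^2 - 70*c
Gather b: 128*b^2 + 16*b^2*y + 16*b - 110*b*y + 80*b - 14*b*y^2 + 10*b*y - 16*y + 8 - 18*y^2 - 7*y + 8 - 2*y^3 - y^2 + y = b^2*(16*y + 128) + b*(-14*y^2 - 100*y + 96) - 2*y^3 - 19*y^2 - 22*y + 16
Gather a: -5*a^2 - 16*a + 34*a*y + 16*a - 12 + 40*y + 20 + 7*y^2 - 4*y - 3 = -5*a^2 + 34*a*y + 7*y^2 + 36*y + 5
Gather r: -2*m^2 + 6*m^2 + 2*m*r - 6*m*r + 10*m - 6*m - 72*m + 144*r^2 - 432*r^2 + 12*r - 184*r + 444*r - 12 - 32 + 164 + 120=4*m^2 - 68*m - 288*r^2 + r*(272 - 4*m) + 240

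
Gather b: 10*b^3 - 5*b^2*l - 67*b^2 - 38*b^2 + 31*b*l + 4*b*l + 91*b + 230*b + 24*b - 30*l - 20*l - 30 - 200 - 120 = 10*b^3 + b^2*(-5*l - 105) + b*(35*l + 345) - 50*l - 350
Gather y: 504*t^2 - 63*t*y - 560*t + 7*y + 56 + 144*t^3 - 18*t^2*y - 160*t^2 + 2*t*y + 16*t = 144*t^3 + 344*t^2 - 544*t + y*(-18*t^2 - 61*t + 7) + 56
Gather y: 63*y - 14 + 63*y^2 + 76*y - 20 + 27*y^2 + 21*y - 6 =90*y^2 + 160*y - 40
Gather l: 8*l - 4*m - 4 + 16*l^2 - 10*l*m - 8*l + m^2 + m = 16*l^2 - 10*l*m + m^2 - 3*m - 4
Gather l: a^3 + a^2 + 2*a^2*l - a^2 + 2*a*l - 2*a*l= a^3 + 2*a^2*l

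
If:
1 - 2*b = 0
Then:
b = 1/2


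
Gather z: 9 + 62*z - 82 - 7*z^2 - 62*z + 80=7 - 7*z^2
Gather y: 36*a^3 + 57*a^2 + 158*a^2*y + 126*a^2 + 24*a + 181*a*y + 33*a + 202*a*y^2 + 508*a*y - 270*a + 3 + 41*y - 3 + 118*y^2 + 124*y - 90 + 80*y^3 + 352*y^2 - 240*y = 36*a^3 + 183*a^2 - 213*a + 80*y^3 + y^2*(202*a + 470) + y*(158*a^2 + 689*a - 75) - 90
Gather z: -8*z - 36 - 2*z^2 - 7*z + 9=-2*z^2 - 15*z - 27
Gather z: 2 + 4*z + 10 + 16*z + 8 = 20*z + 20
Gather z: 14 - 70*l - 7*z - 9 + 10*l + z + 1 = -60*l - 6*z + 6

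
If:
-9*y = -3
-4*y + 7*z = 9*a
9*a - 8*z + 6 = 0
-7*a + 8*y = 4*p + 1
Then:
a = 94/27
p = -613/108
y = 1/3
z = 14/3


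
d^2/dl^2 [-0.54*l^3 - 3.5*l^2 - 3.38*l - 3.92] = -3.24*l - 7.0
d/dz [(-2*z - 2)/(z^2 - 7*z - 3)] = 2*(z^2 + 2*z - 4)/(z^4 - 14*z^3 + 43*z^2 + 42*z + 9)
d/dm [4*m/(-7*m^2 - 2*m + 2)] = 4*(7*m^2 + 2)/(49*m^4 + 28*m^3 - 24*m^2 - 8*m + 4)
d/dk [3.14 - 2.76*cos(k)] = 2.76*sin(k)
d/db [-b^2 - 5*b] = -2*b - 5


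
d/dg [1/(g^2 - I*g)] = (-2*g + I)/(g^2*(g - I)^2)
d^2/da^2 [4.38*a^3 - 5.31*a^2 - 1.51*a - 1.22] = 26.28*a - 10.62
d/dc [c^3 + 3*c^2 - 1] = 3*c*(c + 2)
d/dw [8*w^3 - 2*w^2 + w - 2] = 24*w^2 - 4*w + 1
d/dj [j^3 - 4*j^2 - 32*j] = 3*j^2 - 8*j - 32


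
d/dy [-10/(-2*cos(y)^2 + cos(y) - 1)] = 10*(4*cos(y) - 1)*sin(y)/(-cos(y) + cos(2*y) + 2)^2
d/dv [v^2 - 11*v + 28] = 2*v - 11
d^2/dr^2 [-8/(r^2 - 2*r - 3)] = 16*(-r^2 + 2*r + 4*(r - 1)^2 + 3)/(-r^2 + 2*r + 3)^3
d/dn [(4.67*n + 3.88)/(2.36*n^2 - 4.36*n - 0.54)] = (-11.0212*n^2 - 18.3136*n + 14.395)/(5.5696*n^4 - 20.5792*n^3 + 16.4608*n^2 + 4.7088*n + 0.2916)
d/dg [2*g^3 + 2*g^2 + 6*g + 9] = 6*g^2 + 4*g + 6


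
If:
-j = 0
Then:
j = 0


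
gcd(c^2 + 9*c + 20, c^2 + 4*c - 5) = c + 5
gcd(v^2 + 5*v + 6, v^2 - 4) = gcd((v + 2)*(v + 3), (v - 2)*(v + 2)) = v + 2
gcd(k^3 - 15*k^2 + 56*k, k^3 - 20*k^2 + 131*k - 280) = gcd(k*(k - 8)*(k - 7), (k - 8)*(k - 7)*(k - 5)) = k^2 - 15*k + 56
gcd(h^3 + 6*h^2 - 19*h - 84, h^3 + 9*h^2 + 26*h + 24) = h + 3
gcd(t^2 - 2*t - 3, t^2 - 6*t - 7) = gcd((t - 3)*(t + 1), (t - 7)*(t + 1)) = t + 1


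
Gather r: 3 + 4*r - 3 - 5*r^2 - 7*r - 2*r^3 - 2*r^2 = -2*r^3 - 7*r^2 - 3*r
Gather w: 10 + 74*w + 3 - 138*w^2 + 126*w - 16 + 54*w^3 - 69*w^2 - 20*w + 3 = 54*w^3 - 207*w^2 + 180*w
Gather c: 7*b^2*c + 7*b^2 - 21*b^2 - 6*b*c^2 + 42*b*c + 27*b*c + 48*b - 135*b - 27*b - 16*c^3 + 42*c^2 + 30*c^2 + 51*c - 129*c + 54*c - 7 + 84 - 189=-14*b^2 - 114*b - 16*c^3 + c^2*(72 - 6*b) + c*(7*b^2 + 69*b - 24) - 112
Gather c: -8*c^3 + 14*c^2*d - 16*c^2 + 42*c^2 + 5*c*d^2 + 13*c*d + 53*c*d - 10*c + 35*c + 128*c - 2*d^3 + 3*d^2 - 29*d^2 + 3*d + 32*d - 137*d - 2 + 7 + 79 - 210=-8*c^3 + c^2*(14*d + 26) + c*(5*d^2 + 66*d + 153) - 2*d^3 - 26*d^2 - 102*d - 126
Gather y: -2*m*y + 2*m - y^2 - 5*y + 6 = 2*m - y^2 + y*(-2*m - 5) + 6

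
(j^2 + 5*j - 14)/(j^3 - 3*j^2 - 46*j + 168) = (j - 2)/(j^2 - 10*j + 24)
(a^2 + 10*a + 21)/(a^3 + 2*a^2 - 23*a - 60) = (a + 7)/(a^2 - a - 20)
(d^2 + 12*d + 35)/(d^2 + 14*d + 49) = (d + 5)/(d + 7)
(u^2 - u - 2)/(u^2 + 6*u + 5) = (u - 2)/(u + 5)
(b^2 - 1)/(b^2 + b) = (b - 1)/b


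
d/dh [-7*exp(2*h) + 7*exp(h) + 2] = (7 - 14*exp(h))*exp(h)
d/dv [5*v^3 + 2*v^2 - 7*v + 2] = 15*v^2 + 4*v - 7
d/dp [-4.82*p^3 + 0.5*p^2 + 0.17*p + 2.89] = -14.46*p^2 + 1.0*p + 0.17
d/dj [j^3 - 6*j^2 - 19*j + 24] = 3*j^2 - 12*j - 19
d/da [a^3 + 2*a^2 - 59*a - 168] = 3*a^2 + 4*a - 59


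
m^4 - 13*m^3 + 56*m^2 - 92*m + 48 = (m - 6)*(m - 4)*(m - 2)*(m - 1)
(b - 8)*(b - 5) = b^2 - 13*b + 40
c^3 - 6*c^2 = c^2*(c - 6)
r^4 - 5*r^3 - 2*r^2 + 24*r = r*(r - 4)*(r - 3)*(r + 2)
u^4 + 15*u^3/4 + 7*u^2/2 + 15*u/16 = u*(u + 1/2)*(u + 3/4)*(u + 5/2)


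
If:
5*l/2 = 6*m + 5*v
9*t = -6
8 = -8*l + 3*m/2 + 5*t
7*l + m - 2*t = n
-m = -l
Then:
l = -68/39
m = -68/39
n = -164/13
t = -2/3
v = 238/195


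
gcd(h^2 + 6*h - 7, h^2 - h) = h - 1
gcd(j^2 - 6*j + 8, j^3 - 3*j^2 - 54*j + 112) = j - 2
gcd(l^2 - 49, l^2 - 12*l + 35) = l - 7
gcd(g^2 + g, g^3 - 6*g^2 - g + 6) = g + 1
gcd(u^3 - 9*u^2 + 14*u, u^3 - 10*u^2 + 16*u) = u^2 - 2*u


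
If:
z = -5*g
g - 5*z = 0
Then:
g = 0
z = 0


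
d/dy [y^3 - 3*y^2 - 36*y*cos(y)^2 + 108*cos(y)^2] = 3*y^2 + 36*y*sin(2*y) - 6*y - 108*sin(2*y) - 36*cos(y)^2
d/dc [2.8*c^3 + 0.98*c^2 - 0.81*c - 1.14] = 8.4*c^2 + 1.96*c - 0.81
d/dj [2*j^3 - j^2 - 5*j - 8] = 6*j^2 - 2*j - 5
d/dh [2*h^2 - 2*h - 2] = 4*h - 2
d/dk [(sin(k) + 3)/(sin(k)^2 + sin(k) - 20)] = (-6*sin(k) + cos(k)^2 - 24)*cos(k)/(sin(k)^2 + sin(k) - 20)^2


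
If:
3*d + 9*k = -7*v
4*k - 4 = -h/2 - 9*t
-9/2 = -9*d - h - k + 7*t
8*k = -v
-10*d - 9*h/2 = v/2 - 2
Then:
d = 53251/47624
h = -23537/11906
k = 3399/47624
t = 12443/23812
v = -3399/5953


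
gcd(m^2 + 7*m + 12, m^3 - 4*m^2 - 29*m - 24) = m + 3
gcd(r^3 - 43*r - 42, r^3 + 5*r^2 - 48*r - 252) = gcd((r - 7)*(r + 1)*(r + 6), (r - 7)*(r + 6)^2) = r^2 - r - 42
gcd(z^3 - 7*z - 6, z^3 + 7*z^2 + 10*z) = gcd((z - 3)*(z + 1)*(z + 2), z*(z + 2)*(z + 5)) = z + 2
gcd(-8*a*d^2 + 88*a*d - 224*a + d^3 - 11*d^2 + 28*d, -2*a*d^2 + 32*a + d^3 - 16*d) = d - 4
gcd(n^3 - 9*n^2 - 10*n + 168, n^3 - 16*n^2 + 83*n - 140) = n - 7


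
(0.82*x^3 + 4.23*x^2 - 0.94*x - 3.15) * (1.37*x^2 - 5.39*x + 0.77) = 1.1234*x^5 + 1.3753*x^4 - 23.4561*x^3 + 4.0082*x^2 + 16.2547*x - 2.4255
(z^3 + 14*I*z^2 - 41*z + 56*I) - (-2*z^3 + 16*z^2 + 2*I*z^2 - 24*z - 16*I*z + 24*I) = 3*z^3 - 16*z^2 + 12*I*z^2 - 17*z + 16*I*z + 32*I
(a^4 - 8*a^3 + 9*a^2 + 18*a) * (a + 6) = a^5 - 2*a^4 - 39*a^3 + 72*a^2 + 108*a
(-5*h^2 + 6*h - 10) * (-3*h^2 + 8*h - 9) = 15*h^4 - 58*h^3 + 123*h^2 - 134*h + 90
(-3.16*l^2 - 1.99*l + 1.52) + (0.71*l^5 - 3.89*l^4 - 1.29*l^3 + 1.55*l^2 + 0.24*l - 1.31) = 0.71*l^5 - 3.89*l^4 - 1.29*l^3 - 1.61*l^2 - 1.75*l + 0.21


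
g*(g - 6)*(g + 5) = g^3 - g^2 - 30*g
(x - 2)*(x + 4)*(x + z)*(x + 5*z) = x^4 + 6*x^3*z + 2*x^3 + 5*x^2*z^2 + 12*x^2*z - 8*x^2 + 10*x*z^2 - 48*x*z - 40*z^2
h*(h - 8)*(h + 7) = h^3 - h^2 - 56*h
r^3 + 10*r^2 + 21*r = r*(r + 3)*(r + 7)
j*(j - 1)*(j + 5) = j^3 + 4*j^2 - 5*j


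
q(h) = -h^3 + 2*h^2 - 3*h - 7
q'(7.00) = -122.00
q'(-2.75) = -36.69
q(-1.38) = 3.58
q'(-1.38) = -14.23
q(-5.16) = 199.12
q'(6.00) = -87.00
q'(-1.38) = -14.23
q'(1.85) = -5.87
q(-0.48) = -4.99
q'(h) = -3*h^2 + 4*h - 3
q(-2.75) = 37.17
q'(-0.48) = -5.61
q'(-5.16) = -103.52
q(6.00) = -169.00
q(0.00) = -7.00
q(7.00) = -273.00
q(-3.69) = 81.55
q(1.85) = -12.04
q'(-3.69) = -58.61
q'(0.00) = -3.00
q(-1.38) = 3.58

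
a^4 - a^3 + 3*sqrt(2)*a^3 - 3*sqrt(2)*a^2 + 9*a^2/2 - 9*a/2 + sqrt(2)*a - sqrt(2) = (a - 1)*(a + sqrt(2)/2)^2*(a + 2*sqrt(2))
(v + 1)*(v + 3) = v^2 + 4*v + 3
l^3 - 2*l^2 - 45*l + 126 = (l - 6)*(l - 3)*(l + 7)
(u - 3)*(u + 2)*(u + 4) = u^3 + 3*u^2 - 10*u - 24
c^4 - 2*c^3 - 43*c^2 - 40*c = c*(c - 8)*(c + 1)*(c + 5)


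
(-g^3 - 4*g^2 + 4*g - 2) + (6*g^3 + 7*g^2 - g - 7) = 5*g^3 + 3*g^2 + 3*g - 9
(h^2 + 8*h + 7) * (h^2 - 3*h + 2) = h^4 + 5*h^3 - 15*h^2 - 5*h + 14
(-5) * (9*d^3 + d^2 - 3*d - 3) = -45*d^3 - 5*d^2 + 15*d + 15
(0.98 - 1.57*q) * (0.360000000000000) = 0.3528 - 0.5652*q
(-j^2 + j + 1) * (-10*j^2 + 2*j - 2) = 10*j^4 - 12*j^3 - 6*j^2 - 2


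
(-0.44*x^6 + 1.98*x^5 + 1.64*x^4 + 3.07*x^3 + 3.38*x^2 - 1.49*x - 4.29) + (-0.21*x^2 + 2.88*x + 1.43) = -0.44*x^6 + 1.98*x^5 + 1.64*x^4 + 3.07*x^3 + 3.17*x^2 + 1.39*x - 2.86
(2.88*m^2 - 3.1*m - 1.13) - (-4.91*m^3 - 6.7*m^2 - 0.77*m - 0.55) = 4.91*m^3 + 9.58*m^2 - 2.33*m - 0.58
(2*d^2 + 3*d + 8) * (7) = 14*d^2 + 21*d + 56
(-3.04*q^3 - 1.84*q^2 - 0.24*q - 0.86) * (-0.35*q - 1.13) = 1.064*q^4 + 4.0792*q^3 + 2.1632*q^2 + 0.5722*q + 0.9718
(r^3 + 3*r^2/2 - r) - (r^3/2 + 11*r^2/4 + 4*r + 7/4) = r^3/2 - 5*r^2/4 - 5*r - 7/4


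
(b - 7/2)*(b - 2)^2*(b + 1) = b^4 - 13*b^3/2 + 21*b^2/2 + 4*b - 14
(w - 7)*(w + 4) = w^2 - 3*w - 28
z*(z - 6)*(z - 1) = z^3 - 7*z^2 + 6*z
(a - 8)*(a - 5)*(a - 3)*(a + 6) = a^4 - 10*a^3 - 17*a^2 + 354*a - 720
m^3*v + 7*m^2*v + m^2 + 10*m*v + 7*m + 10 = (m + 2)*(m + 5)*(m*v + 1)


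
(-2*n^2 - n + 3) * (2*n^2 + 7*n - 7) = -4*n^4 - 16*n^3 + 13*n^2 + 28*n - 21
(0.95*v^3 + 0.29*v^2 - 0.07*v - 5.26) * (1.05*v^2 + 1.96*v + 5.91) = 0.9975*v^5 + 2.1665*v^4 + 6.1094*v^3 - 3.9463*v^2 - 10.7233*v - 31.0866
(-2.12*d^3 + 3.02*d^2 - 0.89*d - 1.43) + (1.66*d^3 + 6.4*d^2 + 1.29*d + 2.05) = -0.46*d^3 + 9.42*d^2 + 0.4*d + 0.62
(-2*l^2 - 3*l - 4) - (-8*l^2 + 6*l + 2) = 6*l^2 - 9*l - 6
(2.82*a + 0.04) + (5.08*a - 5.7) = 7.9*a - 5.66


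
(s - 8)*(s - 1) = s^2 - 9*s + 8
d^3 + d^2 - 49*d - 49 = (d - 7)*(d + 1)*(d + 7)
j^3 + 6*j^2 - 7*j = j*(j - 1)*(j + 7)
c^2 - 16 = (c - 4)*(c + 4)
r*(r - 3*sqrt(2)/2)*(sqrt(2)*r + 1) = sqrt(2)*r^3 - 2*r^2 - 3*sqrt(2)*r/2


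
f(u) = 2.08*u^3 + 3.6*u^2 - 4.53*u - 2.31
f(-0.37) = -0.25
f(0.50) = -3.42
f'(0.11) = -3.66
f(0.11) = -2.76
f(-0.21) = -1.22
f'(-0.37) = -6.34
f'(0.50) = 0.63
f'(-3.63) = 51.56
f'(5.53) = 226.11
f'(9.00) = 565.71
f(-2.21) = 2.83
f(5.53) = 434.48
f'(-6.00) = 176.91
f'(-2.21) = 10.03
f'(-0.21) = -5.77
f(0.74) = -2.85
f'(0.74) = 4.22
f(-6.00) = -294.81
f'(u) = 6.24*u^2 + 7.2*u - 4.53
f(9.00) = 1764.84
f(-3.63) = -37.92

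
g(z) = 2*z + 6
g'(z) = 2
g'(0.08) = 2.00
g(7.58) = 21.16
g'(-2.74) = 2.00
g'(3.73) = 2.00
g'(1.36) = 2.00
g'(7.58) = 2.00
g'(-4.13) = 2.00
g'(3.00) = 2.00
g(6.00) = 18.00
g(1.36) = 8.72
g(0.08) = 6.16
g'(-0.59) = 2.00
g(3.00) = 12.00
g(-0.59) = 4.82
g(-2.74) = 0.52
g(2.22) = 10.44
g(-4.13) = -2.26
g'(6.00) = 2.00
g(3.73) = 13.46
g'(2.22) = 2.00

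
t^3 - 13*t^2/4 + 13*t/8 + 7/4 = (t - 2)*(t - 7/4)*(t + 1/2)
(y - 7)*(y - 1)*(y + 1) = y^3 - 7*y^2 - y + 7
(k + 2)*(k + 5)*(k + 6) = k^3 + 13*k^2 + 52*k + 60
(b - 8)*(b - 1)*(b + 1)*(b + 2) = b^4 - 6*b^3 - 17*b^2 + 6*b + 16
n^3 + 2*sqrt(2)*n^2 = n^2*(n + 2*sqrt(2))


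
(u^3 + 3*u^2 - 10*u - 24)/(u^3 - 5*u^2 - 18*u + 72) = (u + 2)/(u - 6)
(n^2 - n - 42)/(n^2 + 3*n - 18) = (n - 7)/(n - 3)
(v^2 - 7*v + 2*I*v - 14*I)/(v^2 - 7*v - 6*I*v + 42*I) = (v + 2*I)/(v - 6*I)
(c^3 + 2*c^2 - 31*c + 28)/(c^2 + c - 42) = (c^2 - 5*c + 4)/(c - 6)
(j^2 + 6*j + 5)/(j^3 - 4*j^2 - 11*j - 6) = (j + 5)/(j^2 - 5*j - 6)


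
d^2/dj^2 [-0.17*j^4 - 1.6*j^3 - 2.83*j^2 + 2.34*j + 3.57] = -2.04*j^2 - 9.6*j - 5.66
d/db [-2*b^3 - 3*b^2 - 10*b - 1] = -6*b^2 - 6*b - 10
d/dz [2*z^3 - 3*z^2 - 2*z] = 6*z^2 - 6*z - 2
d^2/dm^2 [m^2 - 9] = 2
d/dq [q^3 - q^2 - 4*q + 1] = 3*q^2 - 2*q - 4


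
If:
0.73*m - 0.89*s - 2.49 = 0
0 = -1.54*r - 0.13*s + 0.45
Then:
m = 1.21917808219178*s + 3.41095890410959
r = 0.292207792207792 - 0.0844155844155844*s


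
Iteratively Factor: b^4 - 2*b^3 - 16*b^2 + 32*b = (b + 4)*(b^3 - 6*b^2 + 8*b) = b*(b + 4)*(b^2 - 6*b + 8) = b*(b - 2)*(b + 4)*(b - 4)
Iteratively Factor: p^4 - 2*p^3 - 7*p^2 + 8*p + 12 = (p + 1)*(p^3 - 3*p^2 - 4*p + 12) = (p + 1)*(p + 2)*(p^2 - 5*p + 6) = (p - 3)*(p + 1)*(p + 2)*(p - 2)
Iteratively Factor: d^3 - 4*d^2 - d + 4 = (d - 1)*(d^2 - 3*d - 4) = (d - 4)*(d - 1)*(d + 1)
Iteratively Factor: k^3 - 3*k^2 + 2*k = (k - 2)*(k^2 - k) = (k - 2)*(k - 1)*(k)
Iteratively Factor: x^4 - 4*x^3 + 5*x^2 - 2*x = (x)*(x^3 - 4*x^2 + 5*x - 2) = x*(x - 2)*(x^2 - 2*x + 1) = x*(x - 2)*(x - 1)*(x - 1)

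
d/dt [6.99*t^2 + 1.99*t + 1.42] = 13.98*t + 1.99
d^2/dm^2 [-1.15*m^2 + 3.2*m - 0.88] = -2.30000000000000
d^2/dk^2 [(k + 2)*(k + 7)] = 2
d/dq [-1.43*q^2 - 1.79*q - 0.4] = -2.86*q - 1.79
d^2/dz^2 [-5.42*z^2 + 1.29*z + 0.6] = -10.8400000000000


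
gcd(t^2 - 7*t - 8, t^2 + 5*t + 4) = t + 1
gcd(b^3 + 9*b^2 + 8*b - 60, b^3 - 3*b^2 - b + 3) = 1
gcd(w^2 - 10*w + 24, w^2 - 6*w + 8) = w - 4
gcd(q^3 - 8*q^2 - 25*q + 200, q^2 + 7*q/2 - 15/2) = q + 5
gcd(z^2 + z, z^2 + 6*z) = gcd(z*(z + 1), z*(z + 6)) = z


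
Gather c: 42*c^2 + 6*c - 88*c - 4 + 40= 42*c^2 - 82*c + 36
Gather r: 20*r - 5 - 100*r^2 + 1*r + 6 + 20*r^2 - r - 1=-80*r^2 + 20*r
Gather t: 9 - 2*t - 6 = 3 - 2*t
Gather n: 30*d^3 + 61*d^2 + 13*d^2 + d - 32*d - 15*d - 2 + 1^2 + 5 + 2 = 30*d^3 + 74*d^2 - 46*d + 6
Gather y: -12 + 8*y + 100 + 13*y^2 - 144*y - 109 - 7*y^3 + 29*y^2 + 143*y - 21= -7*y^3 + 42*y^2 + 7*y - 42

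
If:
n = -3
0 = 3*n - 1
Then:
No Solution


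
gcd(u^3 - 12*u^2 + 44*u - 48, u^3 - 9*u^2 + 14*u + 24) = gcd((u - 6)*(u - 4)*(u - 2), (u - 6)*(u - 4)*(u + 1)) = u^2 - 10*u + 24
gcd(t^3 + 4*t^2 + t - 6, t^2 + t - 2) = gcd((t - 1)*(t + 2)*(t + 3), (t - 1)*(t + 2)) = t^2 + t - 2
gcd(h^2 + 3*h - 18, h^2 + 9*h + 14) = 1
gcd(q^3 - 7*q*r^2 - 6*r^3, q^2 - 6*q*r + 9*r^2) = q - 3*r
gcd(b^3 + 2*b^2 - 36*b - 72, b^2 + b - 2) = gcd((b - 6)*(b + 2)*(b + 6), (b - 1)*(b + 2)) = b + 2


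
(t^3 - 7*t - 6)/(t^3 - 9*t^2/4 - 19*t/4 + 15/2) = 4*(t + 1)/(4*t - 5)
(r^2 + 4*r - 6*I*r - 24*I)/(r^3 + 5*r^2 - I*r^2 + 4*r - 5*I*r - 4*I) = (r - 6*I)/(r^2 + r*(1 - I) - I)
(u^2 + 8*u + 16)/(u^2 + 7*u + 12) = (u + 4)/(u + 3)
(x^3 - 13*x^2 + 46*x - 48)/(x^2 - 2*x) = x - 11 + 24/x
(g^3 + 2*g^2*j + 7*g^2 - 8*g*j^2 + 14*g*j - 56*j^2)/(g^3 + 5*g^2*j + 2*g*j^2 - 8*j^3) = (g^2 - 2*g*j + 7*g - 14*j)/(g^2 + g*j - 2*j^2)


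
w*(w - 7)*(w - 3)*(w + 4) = w^4 - 6*w^3 - 19*w^2 + 84*w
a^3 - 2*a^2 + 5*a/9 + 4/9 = (a - 4/3)*(a - 1)*(a + 1/3)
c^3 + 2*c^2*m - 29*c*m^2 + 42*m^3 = (c - 3*m)*(c - 2*m)*(c + 7*m)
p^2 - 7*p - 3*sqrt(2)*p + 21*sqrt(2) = (p - 7)*(p - 3*sqrt(2))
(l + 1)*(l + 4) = l^2 + 5*l + 4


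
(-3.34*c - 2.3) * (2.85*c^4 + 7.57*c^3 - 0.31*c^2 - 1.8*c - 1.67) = -9.519*c^5 - 31.8388*c^4 - 16.3756*c^3 + 6.725*c^2 + 9.7178*c + 3.841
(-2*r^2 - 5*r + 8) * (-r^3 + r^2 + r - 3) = 2*r^5 + 3*r^4 - 15*r^3 + 9*r^2 + 23*r - 24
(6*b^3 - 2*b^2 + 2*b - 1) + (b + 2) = 6*b^3 - 2*b^2 + 3*b + 1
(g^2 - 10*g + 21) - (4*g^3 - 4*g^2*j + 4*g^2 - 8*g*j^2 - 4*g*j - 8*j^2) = -4*g^3 + 4*g^2*j - 3*g^2 + 8*g*j^2 + 4*g*j - 10*g + 8*j^2 + 21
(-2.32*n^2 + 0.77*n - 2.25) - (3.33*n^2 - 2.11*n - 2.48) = -5.65*n^2 + 2.88*n + 0.23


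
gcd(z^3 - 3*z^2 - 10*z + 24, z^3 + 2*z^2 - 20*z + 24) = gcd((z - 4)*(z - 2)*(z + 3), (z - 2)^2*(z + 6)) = z - 2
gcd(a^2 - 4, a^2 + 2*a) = a + 2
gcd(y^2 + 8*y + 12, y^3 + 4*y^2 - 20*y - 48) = y^2 + 8*y + 12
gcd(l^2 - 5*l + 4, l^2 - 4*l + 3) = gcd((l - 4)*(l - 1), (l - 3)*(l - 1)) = l - 1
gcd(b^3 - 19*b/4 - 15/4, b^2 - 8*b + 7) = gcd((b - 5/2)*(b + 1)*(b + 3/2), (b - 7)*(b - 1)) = 1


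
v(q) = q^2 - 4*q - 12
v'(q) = 2*q - 4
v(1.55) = -15.80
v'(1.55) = -0.90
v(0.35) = -13.28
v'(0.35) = -3.30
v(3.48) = -13.81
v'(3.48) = 2.96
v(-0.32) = -10.62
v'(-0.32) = -4.64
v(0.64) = -14.15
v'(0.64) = -2.72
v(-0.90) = -7.59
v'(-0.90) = -5.80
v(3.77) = -12.87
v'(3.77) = 3.54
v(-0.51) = -9.70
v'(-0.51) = -5.02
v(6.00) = 0.00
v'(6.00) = 8.00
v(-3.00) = 9.00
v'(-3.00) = -10.00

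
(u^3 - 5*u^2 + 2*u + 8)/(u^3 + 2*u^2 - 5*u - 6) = (u - 4)/(u + 3)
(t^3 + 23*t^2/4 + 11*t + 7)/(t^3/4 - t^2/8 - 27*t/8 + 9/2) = 2*(4*t^3 + 23*t^2 + 44*t + 28)/(2*t^3 - t^2 - 27*t + 36)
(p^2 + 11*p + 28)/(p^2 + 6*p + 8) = (p + 7)/(p + 2)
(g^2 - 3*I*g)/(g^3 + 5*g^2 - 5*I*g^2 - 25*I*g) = (g - 3*I)/(g^2 + 5*g*(1 - I) - 25*I)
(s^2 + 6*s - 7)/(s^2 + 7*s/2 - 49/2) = 2*(s - 1)/(2*s - 7)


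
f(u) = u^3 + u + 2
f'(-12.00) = 433.00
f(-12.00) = -1738.00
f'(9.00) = 244.00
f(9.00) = 740.00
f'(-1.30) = 6.07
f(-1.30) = -1.50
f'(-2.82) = 24.86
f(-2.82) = -23.25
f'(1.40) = 6.88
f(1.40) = 6.14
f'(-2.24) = 16.05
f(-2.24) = -11.48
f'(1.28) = 5.92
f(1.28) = 5.38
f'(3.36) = 34.87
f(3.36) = 43.29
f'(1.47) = 7.48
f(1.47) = 6.65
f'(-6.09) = 112.26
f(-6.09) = -229.96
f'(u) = 3*u^2 + 1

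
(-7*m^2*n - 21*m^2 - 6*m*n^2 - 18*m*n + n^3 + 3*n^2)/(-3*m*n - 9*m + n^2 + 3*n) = (7*m^2 + 6*m*n - n^2)/(3*m - n)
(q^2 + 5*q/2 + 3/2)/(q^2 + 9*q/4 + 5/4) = 2*(2*q + 3)/(4*q + 5)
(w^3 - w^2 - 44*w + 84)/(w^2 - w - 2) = (w^2 + w - 42)/(w + 1)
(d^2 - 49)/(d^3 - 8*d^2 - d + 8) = (d^2 - 49)/(d^3 - 8*d^2 - d + 8)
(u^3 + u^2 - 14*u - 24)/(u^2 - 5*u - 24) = (u^2 - 2*u - 8)/(u - 8)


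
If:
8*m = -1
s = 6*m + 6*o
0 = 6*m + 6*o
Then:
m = -1/8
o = 1/8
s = 0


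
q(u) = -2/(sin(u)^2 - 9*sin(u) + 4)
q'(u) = -2*(-2*sin(u)*cos(u) + 9*cos(u))/(sin(u)^2 - 9*sin(u) + 4)^2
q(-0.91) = -0.17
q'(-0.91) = -0.09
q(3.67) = -0.23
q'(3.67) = 0.22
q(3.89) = -0.19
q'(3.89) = 0.14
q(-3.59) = -6.99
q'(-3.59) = 178.99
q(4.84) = -0.14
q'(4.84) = -0.01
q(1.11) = 0.61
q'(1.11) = -0.60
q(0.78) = 1.09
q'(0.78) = -3.21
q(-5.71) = 3.41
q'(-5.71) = -38.64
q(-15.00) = -0.19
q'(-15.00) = 0.15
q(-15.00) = -0.19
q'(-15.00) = 0.15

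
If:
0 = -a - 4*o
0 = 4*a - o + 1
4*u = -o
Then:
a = -4/17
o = 1/17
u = -1/68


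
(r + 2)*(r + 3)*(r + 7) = r^3 + 12*r^2 + 41*r + 42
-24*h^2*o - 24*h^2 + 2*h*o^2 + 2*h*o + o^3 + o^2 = (-4*h + o)*(6*h + o)*(o + 1)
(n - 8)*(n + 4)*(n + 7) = n^3 + 3*n^2 - 60*n - 224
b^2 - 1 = (b - 1)*(b + 1)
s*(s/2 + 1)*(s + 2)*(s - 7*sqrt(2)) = s^4/2 - 7*sqrt(2)*s^3/2 + 2*s^3 - 14*sqrt(2)*s^2 + 2*s^2 - 14*sqrt(2)*s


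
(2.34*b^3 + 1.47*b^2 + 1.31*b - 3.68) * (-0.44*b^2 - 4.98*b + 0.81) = -1.0296*b^5 - 12.3*b^4 - 6.0016*b^3 - 3.7139*b^2 + 19.3875*b - 2.9808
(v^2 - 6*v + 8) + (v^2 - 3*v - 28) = 2*v^2 - 9*v - 20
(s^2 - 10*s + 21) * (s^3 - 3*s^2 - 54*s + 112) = s^5 - 13*s^4 - 3*s^3 + 589*s^2 - 2254*s + 2352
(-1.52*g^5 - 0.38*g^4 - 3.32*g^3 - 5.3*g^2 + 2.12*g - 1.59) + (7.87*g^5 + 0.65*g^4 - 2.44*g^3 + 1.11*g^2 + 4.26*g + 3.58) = 6.35*g^5 + 0.27*g^4 - 5.76*g^3 - 4.19*g^2 + 6.38*g + 1.99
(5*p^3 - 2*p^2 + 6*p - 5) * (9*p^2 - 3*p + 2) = 45*p^5 - 33*p^4 + 70*p^3 - 67*p^2 + 27*p - 10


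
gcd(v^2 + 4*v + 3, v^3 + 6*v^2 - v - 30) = v + 3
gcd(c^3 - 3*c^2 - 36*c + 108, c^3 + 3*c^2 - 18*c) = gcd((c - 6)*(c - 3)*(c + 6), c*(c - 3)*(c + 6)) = c^2 + 3*c - 18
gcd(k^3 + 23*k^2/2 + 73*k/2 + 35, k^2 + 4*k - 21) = k + 7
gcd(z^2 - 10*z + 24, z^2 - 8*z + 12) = z - 6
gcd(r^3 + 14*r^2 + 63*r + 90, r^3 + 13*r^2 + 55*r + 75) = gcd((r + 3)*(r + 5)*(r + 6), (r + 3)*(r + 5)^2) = r^2 + 8*r + 15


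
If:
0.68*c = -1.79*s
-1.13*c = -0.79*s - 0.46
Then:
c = 0.32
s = -0.12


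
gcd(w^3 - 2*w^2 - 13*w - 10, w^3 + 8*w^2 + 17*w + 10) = w^2 + 3*w + 2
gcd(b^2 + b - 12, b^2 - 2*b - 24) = b + 4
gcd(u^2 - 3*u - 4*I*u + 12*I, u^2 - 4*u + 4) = 1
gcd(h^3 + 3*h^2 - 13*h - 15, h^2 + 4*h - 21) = h - 3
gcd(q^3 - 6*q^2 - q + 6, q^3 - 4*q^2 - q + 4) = q^2 - 1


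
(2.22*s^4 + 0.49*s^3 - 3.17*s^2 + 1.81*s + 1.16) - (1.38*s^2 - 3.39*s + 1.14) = 2.22*s^4 + 0.49*s^3 - 4.55*s^2 + 5.2*s + 0.02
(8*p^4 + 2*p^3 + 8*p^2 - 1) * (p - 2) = 8*p^5 - 14*p^4 + 4*p^3 - 16*p^2 - p + 2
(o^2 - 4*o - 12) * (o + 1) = o^3 - 3*o^2 - 16*o - 12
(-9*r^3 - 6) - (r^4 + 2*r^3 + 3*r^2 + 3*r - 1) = -r^4 - 11*r^3 - 3*r^2 - 3*r - 5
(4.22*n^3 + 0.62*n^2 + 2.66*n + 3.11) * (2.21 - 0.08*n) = -0.3376*n^4 + 9.2766*n^3 + 1.1574*n^2 + 5.6298*n + 6.8731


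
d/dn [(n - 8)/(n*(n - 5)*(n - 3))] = 2*(-n^3 + 16*n^2 - 64*n + 60)/(n^2*(n^4 - 16*n^3 + 94*n^2 - 240*n + 225))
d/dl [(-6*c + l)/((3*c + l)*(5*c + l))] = ((3*c + l)*(5*c + l) + (3*c + l)*(6*c - l) + (5*c + l)*(6*c - l))/((3*c + l)^2*(5*c + l)^2)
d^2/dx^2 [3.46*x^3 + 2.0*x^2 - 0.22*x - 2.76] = 20.76*x + 4.0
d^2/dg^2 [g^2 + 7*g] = 2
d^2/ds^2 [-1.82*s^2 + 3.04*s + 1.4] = -3.64000000000000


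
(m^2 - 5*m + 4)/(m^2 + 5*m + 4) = (m^2 - 5*m + 4)/(m^2 + 5*m + 4)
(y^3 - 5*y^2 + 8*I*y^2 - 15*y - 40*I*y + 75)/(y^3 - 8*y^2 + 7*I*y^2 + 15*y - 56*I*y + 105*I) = (y^2 + 8*I*y - 15)/(y^2 + y*(-3 + 7*I) - 21*I)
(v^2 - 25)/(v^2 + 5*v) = (v - 5)/v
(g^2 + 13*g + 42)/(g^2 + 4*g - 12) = (g + 7)/(g - 2)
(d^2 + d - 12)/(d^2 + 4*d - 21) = (d + 4)/(d + 7)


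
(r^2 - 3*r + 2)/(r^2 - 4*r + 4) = (r - 1)/(r - 2)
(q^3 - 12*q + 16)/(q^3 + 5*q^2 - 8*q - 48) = (q^2 - 4*q + 4)/(q^2 + q - 12)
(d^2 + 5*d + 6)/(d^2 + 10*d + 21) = (d + 2)/(d + 7)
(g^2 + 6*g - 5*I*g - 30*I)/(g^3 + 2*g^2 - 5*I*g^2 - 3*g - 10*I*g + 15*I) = (g + 6)/(g^2 + 2*g - 3)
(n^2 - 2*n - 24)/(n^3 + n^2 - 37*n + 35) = (n^2 - 2*n - 24)/(n^3 + n^2 - 37*n + 35)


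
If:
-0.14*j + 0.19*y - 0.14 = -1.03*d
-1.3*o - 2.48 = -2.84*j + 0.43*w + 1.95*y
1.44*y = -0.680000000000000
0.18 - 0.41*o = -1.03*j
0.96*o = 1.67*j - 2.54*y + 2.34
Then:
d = 0.79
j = 4.20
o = 11.00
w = -9.12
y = -0.47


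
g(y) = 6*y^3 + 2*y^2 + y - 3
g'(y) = 18*y^2 + 4*y + 1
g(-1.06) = -8.96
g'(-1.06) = 16.98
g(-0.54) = -3.90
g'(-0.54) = 4.09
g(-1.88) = -37.68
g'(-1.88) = 57.10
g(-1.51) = -20.61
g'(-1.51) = 36.00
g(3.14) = 205.61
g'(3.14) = 191.03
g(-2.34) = -71.27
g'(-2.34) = 90.20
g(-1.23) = -12.37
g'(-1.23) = 23.31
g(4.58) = 619.96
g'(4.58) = 396.90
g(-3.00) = -150.00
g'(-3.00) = 151.00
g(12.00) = 10665.00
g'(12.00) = 2641.00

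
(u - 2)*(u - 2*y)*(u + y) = u^3 - u^2*y - 2*u^2 - 2*u*y^2 + 2*u*y + 4*y^2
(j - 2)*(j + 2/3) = j^2 - 4*j/3 - 4/3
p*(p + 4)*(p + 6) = p^3 + 10*p^2 + 24*p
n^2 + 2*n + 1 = (n + 1)^2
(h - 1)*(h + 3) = h^2 + 2*h - 3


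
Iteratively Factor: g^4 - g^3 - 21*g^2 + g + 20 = (g + 1)*(g^3 - 2*g^2 - 19*g + 20) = (g + 1)*(g + 4)*(g^2 - 6*g + 5) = (g - 1)*(g + 1)*(g + 4)*(g - 5)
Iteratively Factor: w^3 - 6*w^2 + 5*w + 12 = (w + 1)*(w^2 - 7*w + 12) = (w - 4)*(w + 1)*(w - 3)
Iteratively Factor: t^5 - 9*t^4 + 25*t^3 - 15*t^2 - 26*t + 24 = (t - 1)*(t^4 - 8*t^3 + 17*t^2 + 2*t - 24) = (t - 1)*(t + 1)*(t^3 - 9*t^2 + 26*t - 24) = (t - 3)*(t - 1)*(t + 1)*(t^2 - 6*t + 8) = (t - 3)*(t - 2)*(t - 1)*(t + 1)*(t - 4)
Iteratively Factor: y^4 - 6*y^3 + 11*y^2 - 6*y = (y - 1)*(y^3 - 5*y^2 + 6*y) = y*(y - 1)*(y^2 - 5*y + 6) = y*(y - 3)*(y - 1)*(y - 2)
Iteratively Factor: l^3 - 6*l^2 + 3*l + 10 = (l - 5)*(l^2 - l - 2) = (l - 5)*(l - 2)*(l + 1)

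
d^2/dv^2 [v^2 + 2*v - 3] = 2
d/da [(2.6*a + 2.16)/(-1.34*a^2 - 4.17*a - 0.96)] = (3.484*a^2 + 5.7888*a + 6.5112)/(1.7956*a^4 + 11.1756*a^3 + 19.9617*a^2 + 8.0064*a + 0.9216)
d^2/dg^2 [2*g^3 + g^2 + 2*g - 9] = 12*g + 2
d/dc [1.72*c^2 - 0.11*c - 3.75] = 3.44*c - 0.11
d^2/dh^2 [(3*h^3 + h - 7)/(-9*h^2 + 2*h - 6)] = 2*(69*h^3 + 1809*h^2 - 540*h - 362)/(729*h^6 - 486*h^5 + 1566*h^4 - 656*h^3 + 1044*h^2 - 216*h + 216)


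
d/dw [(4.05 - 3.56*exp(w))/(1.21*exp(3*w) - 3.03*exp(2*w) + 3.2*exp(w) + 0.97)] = (8.6152*exp(3*w) - 25.4883*exp(2*w) + 24.543*exp(w) - 16.4132)*exp(w)/(1.4641*exp(6*w) - 7.3326*exp(5*w) + 16.9249*exp(4*w) - 17.0446*exp(3*w) + 4.3618*exp(2*w) + 6.208*exp(w) + 0.9409)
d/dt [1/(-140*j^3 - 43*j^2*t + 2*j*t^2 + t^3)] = (43*j^2 - 4*j*t - 3*t^2)/(140*j^3 + 43*j^2*t - 2*j*t^2 - t^3)^2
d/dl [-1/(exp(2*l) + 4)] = 2*exp(2*l)/(exp(2*l) + 4)^2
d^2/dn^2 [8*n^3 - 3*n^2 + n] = 48*n - 6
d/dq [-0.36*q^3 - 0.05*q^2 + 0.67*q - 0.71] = -1.08*q^2 - 0.1*q + 0.67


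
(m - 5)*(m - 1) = m^2 - 6*m + 5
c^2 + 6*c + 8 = (c + 2)*(c + 4)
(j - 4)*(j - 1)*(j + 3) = j^3 - 2*j^2 - 11*j + 12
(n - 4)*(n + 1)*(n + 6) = n^3 + 3*n^2 - 22*n - 24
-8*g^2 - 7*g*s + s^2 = (-8*g + s)*(g + s)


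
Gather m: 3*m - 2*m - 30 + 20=m - 10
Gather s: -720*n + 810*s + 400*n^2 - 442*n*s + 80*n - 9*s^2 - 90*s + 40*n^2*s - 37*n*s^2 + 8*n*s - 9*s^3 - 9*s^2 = 400*n^2 - 640*n - 9*s^3 + s^2*(-37*n - 18) + s*(40*n^2 - 434*n + 720)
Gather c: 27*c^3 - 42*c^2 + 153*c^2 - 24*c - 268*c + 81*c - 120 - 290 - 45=27*c^3 + 111*c^2 - 211*c - 455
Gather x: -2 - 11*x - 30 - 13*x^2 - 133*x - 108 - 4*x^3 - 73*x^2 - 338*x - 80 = -4*x^3 - 86*x^2 - 482*x - 220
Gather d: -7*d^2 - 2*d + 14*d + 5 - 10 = -7*d^2 + 12*d - 5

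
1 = 1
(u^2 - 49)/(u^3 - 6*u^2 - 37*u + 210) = (u + 7)/(u^2 + u - 30)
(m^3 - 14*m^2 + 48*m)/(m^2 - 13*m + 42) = m*(m - 8)/(m - 7)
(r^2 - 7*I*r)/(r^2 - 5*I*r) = (r - 7*I)/(r - 5*I)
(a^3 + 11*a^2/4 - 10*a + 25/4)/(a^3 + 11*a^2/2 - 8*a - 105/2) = (4*a^2 - 9*a + 5)/(2*(2*a^2 + a - 21))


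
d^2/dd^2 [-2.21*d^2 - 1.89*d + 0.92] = -4.42000000000000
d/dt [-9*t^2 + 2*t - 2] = 2 - 18*t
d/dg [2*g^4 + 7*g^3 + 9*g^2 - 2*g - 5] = 8*g^3 + 21*g^2 + 18*g - 2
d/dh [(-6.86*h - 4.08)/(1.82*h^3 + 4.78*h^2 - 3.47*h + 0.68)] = (24.9704*h^3 + 55.0676*h^2 + 39.0048*h - 18.8224)/(3.3124*h^6 + 17.3992*h^5 + 10.2176*h^4 - 30.698*h^3 + 18.5417*h^2 - 4.7192*h + 0.4624)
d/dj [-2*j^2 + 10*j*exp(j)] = 10*j*exp(j) - 4*j + 10*exp(j)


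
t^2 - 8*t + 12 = (t - 6)*(t - 2)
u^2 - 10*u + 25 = (u - 5)^2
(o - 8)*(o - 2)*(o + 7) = o^3 - 3*o^2 - 54*o + 112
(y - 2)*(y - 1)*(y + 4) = y^3 + y^2 - 10*y + 8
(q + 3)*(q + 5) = q^2 + 8*q + 15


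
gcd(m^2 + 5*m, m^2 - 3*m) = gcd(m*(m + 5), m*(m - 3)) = m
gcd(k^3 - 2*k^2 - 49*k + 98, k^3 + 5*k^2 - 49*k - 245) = k^2 - 49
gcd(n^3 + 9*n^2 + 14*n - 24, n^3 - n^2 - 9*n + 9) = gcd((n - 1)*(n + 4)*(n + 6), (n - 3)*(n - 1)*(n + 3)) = n - 1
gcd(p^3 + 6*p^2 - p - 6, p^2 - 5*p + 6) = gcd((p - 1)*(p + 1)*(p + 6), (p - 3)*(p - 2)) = 1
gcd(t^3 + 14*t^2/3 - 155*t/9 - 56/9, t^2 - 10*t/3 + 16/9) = t - 8/3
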